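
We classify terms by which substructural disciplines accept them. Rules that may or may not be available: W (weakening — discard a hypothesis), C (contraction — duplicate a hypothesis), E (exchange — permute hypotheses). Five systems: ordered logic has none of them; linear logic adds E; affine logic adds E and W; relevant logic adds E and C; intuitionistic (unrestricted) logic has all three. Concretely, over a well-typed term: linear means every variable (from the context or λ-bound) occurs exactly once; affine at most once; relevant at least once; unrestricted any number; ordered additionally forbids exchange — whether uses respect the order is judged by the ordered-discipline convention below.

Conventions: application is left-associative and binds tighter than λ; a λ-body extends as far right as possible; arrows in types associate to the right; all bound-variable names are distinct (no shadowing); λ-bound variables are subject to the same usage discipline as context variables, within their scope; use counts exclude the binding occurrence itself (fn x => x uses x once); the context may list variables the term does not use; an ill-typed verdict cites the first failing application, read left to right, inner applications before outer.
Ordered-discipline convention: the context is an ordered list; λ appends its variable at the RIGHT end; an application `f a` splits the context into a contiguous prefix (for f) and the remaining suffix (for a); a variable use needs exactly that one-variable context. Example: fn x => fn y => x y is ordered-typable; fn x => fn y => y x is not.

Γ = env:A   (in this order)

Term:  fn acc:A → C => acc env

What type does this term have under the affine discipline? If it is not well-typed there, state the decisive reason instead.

term : (A → C) → C
usage: env: 1; acc [bound]: 1
left-to-right use order: acc, env
typing: ✓ — (A → C) → C
all disciplines: ordered ✗ · linear ✓ · affine ✓ · relevant ✓ · unrestricted ✓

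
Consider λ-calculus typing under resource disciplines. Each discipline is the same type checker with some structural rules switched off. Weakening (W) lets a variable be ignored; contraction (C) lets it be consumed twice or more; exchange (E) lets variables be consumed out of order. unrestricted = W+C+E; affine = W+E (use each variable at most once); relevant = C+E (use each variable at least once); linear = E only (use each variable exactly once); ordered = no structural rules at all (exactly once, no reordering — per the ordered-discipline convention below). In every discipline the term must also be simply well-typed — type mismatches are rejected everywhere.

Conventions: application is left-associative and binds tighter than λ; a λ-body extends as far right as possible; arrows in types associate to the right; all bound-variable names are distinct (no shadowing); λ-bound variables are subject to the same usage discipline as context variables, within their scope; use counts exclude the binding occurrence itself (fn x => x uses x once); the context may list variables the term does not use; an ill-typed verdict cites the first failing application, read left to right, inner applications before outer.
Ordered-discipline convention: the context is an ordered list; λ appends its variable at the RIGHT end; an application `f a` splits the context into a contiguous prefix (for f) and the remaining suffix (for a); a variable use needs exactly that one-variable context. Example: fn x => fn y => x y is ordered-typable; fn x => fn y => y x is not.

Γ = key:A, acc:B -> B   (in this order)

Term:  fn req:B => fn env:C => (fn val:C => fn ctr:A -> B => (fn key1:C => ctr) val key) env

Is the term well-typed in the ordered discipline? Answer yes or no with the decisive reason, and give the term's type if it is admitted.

no — needs weakening: acc, req, key1 unused
variable uses: key: 1×; acc: 0×; req (λ-bound): 0×; env (λ-bound): 1×; val (λ-bound): 1×; ctr (λ-bound): 1×; key1 (λ-bound): 0×
use order (left to right): ctr, val, key, env
typing: the term checks, with type B -> C -> (A -> B) -> B
per-discipline verdicts: ordered ✗; linear ✗; affine ✓; relevant ✗; unrestricted ✓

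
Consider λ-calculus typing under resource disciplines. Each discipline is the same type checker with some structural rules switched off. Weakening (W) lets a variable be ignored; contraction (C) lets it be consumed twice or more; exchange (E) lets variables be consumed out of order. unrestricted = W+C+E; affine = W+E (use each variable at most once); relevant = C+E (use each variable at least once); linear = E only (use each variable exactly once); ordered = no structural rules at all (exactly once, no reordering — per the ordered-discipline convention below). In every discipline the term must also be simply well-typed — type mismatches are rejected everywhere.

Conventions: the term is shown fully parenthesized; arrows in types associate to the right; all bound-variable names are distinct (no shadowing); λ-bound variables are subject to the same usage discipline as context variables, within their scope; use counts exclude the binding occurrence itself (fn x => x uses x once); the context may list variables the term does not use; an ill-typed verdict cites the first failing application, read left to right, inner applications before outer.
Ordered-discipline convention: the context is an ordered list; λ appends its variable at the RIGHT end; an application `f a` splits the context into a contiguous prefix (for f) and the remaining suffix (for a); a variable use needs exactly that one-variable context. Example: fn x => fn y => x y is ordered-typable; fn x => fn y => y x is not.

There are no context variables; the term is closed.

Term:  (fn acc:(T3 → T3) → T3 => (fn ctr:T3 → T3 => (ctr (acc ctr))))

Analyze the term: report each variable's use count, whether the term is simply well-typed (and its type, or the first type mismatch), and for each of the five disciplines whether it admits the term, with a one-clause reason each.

counts: acc [bound] ×1, ctr [bound] ×2
left-to-right use order: ctr, acc, ctr
typing: well-typed at ((T3 → T3) → T3) → (T3 → T3) → T3
ordered ✗ (repeated use of ctr ×2)
linear ✗ (repeated use of ctr ×2)
affine ✗ (repeated use of ctr ×2)
relevant ✓ (none of acc, ctr goes unused)
unrestricted ✓ (type-checks (((T3 → T3) → T3) → (T3 → T3) → T3) and nothing is barred)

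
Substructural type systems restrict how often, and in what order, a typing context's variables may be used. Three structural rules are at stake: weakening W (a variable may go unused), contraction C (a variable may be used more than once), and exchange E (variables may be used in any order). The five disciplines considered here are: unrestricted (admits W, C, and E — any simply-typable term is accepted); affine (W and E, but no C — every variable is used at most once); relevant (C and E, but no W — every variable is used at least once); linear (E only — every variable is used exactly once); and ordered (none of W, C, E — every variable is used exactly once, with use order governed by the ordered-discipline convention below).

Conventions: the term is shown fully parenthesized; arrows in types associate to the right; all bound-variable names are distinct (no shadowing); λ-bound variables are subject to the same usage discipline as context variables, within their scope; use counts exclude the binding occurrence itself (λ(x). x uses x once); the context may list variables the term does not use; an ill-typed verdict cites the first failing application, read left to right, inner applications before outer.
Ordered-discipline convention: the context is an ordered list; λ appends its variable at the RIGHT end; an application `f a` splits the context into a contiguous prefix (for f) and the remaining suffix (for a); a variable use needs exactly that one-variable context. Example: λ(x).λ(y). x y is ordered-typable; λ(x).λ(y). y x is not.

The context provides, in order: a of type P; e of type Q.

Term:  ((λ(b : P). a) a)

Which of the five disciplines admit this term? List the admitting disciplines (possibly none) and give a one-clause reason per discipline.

admitting disciplines: unrestricted
variable uses: a: 2×; e: 0×; b (bound): 0×
use order (left to right): a, a
typing: well-typed — term : P
ordered ✗ (needs contraction — a ×2; unused: e, b — weakening required)
linear ✗ (needs contraction — a ×2; unused: e, b — weakening required)
affine ✗ (needs contraction — a ×2)
relevant ✗ (unused: e, b — weakening required)
unrestricted ✓ (typability at P is all that's needed)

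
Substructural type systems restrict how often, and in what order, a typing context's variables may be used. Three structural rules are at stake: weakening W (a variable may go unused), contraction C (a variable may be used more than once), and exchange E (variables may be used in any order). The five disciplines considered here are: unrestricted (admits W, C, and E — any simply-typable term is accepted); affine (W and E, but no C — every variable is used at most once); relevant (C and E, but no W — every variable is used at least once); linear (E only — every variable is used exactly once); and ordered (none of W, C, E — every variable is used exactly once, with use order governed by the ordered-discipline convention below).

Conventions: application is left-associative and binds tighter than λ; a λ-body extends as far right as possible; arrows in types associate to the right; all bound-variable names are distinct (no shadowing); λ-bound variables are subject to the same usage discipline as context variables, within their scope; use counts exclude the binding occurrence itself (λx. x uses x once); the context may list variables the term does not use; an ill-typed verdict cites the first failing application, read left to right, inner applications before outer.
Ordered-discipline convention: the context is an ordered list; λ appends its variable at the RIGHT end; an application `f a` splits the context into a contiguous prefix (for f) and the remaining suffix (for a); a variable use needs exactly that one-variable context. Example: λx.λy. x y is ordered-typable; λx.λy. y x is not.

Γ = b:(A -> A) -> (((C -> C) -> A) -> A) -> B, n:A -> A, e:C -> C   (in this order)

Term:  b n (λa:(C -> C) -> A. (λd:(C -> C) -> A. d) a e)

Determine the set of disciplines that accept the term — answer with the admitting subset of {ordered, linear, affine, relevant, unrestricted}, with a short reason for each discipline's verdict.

accepted by: linear, affine, relevant, unrestricted
usage: b: 1×; n: 1×; e: 1×; a (λ-bound): 1×; d (λ-bound): 1×
uses in reading order: b, n, d, a, e
typing: well-typed at B
ordered: ✗ — no ordered split (uses run b, n, d, a, e)
linear: ✓ — single use per variable (b, n, e, a, d)
affine: ✓ — none of b, n, e, a, d used more than once
relevant: ✓ — b, n, e, a, d: all used, weakening unneeded
unrestricted: ✓ — type-checks (B) and nothing is barred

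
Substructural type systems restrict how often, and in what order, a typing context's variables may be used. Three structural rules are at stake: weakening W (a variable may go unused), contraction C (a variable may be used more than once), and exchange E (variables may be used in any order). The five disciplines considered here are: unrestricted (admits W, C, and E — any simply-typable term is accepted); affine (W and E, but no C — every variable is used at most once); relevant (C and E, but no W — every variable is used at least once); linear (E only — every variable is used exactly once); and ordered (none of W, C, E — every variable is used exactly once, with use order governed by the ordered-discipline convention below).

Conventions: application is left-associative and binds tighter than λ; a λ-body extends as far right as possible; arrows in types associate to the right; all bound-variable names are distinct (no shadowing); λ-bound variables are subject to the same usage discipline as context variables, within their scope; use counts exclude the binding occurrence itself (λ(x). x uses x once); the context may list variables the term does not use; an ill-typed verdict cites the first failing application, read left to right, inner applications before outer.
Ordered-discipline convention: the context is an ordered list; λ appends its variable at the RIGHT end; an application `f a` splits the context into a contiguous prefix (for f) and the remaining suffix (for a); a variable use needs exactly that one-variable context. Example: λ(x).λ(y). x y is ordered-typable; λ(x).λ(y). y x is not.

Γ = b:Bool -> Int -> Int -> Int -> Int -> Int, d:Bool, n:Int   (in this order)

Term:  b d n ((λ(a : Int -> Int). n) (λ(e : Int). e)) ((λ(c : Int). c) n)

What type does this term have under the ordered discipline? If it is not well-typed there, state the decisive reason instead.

not well-typed under ordered — n ×3 used more than once (contraction); unused: a — weakening required
counts: b: 1; d: 1; n: 3; a (λ-bound): 0; e (λ-bound): 1; c (λ-bound): 1
use order (left to right): b, d, n, n, e, c, n
typing: well-typed at Int -> Int
all disciplines: ordered ✗; linear ✗; affine ✗; relevant ✗; unrestricted ✓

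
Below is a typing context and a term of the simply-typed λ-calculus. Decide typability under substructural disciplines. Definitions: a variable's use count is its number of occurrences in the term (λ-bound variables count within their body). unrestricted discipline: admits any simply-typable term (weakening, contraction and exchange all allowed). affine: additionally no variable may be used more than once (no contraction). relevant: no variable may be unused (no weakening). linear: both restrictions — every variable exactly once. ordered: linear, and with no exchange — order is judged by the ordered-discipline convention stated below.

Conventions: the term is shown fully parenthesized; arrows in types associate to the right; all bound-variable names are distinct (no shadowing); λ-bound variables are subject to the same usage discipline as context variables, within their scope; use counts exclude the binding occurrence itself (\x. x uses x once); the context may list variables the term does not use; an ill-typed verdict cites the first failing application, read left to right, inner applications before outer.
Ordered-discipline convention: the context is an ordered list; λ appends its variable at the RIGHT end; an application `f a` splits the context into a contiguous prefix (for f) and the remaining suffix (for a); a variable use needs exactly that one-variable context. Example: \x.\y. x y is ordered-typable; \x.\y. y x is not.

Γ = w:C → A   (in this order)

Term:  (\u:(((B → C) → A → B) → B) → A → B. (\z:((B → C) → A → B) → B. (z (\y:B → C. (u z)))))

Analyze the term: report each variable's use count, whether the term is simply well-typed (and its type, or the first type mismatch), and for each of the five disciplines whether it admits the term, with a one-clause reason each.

counts: w ×0, u (λ-bound) ×1, z (λ-bound) ×2, y (λ-bound) ×0
order of uses: z, u, z
typing: the term checks, with type ((((B → C) → A → B) → B) → A → B) → (((B → C) → A → B) → B) → B
ordered: ✗, z ×2 used more than once (contraction); w, y left unused
linear: ✗, z ×2 used more than once (contraction); w, y left unused
affine: ✗, z ×2 used more than once (contraction)
relevant: ✗, w, y left unused
unrestricted: ✓, simply typable at ((((B → C) → A → B) → B) → A → B) → (((B → C) → A → B) → B) → B; W, C, E all held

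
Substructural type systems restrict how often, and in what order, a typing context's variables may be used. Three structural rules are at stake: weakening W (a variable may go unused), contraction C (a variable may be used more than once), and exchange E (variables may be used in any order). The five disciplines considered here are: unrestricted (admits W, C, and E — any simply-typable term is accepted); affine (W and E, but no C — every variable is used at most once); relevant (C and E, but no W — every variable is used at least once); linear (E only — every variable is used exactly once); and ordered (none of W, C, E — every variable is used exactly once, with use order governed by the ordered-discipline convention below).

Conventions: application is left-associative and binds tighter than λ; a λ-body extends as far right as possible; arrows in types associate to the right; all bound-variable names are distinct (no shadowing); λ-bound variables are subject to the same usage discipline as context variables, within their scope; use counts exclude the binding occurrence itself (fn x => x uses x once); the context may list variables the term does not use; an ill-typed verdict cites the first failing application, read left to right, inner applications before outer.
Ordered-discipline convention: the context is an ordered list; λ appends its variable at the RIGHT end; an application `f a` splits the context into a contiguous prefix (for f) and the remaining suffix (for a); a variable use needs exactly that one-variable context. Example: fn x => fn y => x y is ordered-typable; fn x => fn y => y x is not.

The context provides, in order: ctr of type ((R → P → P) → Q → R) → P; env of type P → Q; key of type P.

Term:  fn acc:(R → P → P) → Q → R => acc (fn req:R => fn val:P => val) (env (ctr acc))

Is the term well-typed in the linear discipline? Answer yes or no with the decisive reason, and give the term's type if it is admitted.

no — uses contraction: acc ×2; key, req never used (weakening)
counts: ctr=1, env=1, key=0, acc [bound]=2, req [bound]=0, val [bound]=1
left-to-right use order: acc, val, env, ctr, acc
typing: well-typed — term : ((R → P → P) → Q → R) → R
across the five disciplines: ordered ✗ | linear ✗ | affine ✗ | relevant ✗ | unrestricted ✓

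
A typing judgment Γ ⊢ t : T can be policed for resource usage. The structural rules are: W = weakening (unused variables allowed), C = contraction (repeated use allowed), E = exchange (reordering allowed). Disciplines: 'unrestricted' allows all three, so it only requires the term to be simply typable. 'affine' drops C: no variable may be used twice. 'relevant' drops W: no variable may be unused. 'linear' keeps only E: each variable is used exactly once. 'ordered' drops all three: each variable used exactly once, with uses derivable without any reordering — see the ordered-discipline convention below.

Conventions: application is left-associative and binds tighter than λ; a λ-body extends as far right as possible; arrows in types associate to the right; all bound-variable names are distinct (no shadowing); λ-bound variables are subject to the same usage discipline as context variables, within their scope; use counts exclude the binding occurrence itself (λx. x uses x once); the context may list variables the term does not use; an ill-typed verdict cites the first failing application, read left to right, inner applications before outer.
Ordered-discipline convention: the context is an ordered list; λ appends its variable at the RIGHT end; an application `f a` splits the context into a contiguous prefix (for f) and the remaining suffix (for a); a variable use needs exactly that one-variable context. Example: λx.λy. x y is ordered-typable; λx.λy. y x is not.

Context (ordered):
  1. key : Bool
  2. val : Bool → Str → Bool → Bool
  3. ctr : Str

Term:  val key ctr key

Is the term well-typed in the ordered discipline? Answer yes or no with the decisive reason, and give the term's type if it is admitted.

no — key ×2 used more than once (contraction)
counts: key=2; val=1; ctr=1
uses in reading order: val, key, ctr, key
typing: well-typed at Bool
all disciplines: ordered ✗; linear ✗; affine ✗; relevant ✓; unrestricted ✓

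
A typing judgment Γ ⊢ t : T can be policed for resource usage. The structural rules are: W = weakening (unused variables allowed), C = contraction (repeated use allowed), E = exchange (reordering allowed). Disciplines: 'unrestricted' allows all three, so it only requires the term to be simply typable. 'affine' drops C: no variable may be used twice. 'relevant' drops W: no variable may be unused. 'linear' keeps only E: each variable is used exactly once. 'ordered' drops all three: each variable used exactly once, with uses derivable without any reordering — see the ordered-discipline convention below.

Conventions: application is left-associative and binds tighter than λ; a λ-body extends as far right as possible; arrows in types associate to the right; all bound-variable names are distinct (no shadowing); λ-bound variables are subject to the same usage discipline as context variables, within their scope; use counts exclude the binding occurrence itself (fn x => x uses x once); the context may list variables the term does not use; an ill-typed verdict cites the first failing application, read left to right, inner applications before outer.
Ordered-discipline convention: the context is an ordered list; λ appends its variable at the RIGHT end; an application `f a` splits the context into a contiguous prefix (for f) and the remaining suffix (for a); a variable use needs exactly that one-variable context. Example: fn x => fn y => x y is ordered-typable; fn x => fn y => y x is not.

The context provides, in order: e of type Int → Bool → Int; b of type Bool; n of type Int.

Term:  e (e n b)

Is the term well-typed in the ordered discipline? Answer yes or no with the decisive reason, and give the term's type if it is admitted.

no — needs contraction — e ×2
counts: e: 2×; b: 1×; n: 1×
order of uses: e, e, n, b
typing: well-typed at Bool → Int
all disciplines: ordered ✗ | linear ✗ | affine ✗ | relevant ✓ | unrestricted ✓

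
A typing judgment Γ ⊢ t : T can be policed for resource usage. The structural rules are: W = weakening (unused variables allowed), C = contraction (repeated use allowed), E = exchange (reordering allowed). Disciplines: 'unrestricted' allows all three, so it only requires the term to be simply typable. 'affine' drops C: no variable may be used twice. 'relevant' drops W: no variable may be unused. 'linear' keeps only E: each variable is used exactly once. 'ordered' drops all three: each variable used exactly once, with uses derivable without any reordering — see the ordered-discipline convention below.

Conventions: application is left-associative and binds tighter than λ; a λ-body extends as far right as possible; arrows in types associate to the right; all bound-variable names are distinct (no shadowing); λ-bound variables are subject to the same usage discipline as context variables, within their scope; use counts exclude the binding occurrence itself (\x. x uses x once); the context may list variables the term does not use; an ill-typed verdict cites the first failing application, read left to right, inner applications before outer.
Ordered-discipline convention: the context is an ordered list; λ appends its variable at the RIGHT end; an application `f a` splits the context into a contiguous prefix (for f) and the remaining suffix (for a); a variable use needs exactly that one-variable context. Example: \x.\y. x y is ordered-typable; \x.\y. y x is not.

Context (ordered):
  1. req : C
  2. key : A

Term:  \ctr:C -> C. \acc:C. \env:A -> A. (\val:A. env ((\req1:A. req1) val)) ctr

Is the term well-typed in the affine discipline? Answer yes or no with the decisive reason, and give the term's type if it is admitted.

no — fails simple typing
counts: req: 0, key: 0, ctr (λ-bound): 1, acc (λ-bound): 0, env (λ-bound): 1, val (λ-bound): 1, req1 (λ-bound): 1
use order (left to right): env, req1, val, ctr
typing: ill-typed: a function awaiting A gets C -> C
all disciplines: ordered ✗, linear ✗, affine ✗, relevant ✗, unrestricted ✗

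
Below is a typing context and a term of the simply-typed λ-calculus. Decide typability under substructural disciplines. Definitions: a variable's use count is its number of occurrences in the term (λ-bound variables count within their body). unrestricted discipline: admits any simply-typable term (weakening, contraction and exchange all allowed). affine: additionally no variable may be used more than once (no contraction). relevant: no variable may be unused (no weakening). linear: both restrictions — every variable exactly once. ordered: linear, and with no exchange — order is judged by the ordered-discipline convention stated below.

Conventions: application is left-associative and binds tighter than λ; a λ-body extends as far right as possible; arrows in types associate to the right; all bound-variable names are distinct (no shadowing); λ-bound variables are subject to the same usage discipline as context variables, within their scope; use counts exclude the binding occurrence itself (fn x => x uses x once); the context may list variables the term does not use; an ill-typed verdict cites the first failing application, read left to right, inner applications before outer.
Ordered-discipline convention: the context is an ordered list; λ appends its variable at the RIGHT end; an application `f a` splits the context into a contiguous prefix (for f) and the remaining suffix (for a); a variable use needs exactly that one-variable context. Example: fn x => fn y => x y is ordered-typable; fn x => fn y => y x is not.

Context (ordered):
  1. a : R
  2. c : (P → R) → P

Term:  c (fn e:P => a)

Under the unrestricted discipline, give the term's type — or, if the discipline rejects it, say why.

term : P
use counts: a: 1×, c: 1×, e [bound]: 0×
uses in reading order: c, a
typing: well-typed — term : P
all disciplines: ordered ✗, linear ✗, affine ✓, relevant ✗, unrestricted ✓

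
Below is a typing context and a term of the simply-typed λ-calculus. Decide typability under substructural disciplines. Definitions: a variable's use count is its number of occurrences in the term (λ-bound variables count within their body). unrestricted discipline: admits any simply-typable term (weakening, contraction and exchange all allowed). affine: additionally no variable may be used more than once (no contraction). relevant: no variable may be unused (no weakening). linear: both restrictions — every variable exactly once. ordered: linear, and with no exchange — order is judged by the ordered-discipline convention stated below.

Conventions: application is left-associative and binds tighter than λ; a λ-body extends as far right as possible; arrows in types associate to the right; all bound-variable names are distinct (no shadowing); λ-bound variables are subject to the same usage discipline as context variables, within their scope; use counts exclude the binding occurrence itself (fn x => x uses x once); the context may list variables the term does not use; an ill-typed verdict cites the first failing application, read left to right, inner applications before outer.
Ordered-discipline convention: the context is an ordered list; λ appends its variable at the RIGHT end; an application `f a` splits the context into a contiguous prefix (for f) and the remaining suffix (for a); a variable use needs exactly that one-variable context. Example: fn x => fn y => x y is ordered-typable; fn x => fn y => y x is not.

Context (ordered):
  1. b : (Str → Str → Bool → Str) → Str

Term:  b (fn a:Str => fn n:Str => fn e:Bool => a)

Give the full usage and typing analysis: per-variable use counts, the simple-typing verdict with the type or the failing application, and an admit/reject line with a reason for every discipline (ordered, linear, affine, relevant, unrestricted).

counts: b: 1×; a [bound]: 1×; n [bound]: 0×; e [bound]: 0×
left-to-right use order: b, a
typing: well-typed at Str
ordered: ✗, unused: n, e — weakening required
linear: ✗, unused: n, e — weakening required
affine: ✓, none of b, a, n, e used more than once
relevant: ✗, unused: n, e — weakening required
unrestricted: ✓, type-checks (Str) and nothing is barred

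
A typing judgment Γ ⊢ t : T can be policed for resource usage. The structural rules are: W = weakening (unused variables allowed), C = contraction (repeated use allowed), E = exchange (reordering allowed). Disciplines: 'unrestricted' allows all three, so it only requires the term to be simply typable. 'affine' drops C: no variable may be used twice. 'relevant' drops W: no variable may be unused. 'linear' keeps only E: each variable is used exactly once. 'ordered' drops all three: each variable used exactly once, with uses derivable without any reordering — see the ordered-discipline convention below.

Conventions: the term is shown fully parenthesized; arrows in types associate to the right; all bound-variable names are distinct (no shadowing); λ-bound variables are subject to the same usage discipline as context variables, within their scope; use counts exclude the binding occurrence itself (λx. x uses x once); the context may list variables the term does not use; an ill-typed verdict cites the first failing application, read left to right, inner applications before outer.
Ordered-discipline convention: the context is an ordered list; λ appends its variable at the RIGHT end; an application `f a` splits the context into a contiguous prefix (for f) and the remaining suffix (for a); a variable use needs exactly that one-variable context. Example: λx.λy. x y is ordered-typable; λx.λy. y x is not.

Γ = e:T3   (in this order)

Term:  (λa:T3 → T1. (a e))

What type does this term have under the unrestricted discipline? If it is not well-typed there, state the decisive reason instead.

term : (T3 → T1) → T1
counts: e: 1; a [bound]: 1
use order (left to right): a, e
typing: the term checks, with type (T3 → T1) → T1
per-discipline verdicts: ordered ✗, linear ✓, affine ✓, relevant ✓, unrestricted ✓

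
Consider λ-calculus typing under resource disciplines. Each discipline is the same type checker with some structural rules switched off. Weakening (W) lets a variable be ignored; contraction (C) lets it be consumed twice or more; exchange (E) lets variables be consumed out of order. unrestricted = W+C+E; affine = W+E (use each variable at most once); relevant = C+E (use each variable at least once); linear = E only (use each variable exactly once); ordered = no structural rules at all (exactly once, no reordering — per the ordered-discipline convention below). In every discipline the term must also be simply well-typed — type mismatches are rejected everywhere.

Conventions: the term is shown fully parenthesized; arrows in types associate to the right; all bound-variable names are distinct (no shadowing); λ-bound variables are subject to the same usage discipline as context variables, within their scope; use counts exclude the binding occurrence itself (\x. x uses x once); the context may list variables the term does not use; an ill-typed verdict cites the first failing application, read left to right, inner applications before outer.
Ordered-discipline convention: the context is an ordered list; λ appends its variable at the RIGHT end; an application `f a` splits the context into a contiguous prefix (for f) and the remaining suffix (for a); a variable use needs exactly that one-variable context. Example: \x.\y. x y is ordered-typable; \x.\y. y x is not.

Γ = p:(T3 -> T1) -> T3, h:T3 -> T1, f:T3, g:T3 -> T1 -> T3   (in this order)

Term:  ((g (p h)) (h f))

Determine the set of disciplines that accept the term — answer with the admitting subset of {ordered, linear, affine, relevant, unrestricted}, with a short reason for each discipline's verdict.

accepted by: relevant, unrestricted
variable uses: p: 1×; h: 2×; f: 1×; g: 1×
order of uses: g, p, h, h, f
typing: ✓ — T3
ordered ✗ (h ×2 used more than once (contraction))
linear ✗ (h ×2 used more than once (contraction))
affine ✗ (h ×2 used more than once (contraction))
relevant ✓ (p, h, f, g: all used, weakening unneeded)
unrestricted ✓ (well-typed at T3; no restrictions here)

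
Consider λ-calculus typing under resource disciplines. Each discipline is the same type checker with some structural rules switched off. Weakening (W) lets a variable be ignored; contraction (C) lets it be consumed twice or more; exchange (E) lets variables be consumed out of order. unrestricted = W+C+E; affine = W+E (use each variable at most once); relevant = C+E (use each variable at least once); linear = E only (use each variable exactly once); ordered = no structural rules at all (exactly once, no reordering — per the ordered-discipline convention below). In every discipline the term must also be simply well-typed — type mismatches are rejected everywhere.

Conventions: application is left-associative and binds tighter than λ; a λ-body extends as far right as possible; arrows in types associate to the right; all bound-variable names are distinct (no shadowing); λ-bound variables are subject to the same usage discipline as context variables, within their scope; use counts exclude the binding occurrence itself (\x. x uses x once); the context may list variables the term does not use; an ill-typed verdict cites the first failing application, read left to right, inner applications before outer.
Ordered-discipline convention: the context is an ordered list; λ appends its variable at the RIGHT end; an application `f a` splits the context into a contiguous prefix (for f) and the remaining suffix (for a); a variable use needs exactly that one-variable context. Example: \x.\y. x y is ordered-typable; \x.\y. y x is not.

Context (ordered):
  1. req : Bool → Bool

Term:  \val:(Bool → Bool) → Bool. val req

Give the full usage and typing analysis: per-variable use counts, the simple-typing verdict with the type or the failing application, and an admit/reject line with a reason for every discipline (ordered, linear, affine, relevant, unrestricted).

usage: req: 1×; val [bound]: 1×
left-to-right use order: val, req
typing: ✓ — ((Bool → Bool) → Bool) → Bool
ordered ✗ (needs exchange: uses follow val, req)
linear ✓ (single use per variable (req, val))
affine ✓ (no duplicate uses among req, val)
relevant ✓ (at least one use each (req, val))
unrestricted ✓ (well-typed at ((Bool → Bool) → Bool) → Bool; no restrictions here)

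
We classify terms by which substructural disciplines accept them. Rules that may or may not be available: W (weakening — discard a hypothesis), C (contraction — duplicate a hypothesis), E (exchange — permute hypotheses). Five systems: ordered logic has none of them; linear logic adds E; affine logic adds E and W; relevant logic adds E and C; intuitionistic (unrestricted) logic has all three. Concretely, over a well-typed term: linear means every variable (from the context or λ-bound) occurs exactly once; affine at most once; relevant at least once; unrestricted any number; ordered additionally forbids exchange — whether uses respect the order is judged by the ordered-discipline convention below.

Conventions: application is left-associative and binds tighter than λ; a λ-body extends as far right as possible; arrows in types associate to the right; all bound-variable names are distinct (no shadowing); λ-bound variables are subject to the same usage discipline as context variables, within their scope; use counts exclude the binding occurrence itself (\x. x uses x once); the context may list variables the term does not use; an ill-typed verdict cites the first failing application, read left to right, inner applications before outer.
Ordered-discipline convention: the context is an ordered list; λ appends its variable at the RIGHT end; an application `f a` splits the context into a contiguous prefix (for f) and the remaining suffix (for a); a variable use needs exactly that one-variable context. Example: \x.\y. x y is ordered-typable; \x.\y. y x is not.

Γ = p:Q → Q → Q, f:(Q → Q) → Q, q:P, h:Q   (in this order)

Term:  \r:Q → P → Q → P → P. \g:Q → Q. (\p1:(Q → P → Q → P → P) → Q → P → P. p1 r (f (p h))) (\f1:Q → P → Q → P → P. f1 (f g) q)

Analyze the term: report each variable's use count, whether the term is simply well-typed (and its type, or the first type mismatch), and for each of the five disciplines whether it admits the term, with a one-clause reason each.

usage: p: 1; f: 2; q: 1; h: 1; r (bound): 1; g (bound): 1; p1 (bound): 1; f1 (bound): 1
order of uses: p1, r, f, p, h, f1, f, g, q
typing: the term checks, with type (Q → P → Q → P → P) → (Q → Q) → P → P
ordered: ✗ — f ×2 used more than once (contraction)
linear: ✗ — f ×2 used more than once (contraction)
affine: ✗ — f ×2 used more than once (contraction)
relevant: ✓ — none of p, f, q, h, r, g, p1, f1 goes unused
unrestricted: ✓ — type-checks ((Q → P → Q → P → P) → (Q → Q) → P → P) and nothing is barred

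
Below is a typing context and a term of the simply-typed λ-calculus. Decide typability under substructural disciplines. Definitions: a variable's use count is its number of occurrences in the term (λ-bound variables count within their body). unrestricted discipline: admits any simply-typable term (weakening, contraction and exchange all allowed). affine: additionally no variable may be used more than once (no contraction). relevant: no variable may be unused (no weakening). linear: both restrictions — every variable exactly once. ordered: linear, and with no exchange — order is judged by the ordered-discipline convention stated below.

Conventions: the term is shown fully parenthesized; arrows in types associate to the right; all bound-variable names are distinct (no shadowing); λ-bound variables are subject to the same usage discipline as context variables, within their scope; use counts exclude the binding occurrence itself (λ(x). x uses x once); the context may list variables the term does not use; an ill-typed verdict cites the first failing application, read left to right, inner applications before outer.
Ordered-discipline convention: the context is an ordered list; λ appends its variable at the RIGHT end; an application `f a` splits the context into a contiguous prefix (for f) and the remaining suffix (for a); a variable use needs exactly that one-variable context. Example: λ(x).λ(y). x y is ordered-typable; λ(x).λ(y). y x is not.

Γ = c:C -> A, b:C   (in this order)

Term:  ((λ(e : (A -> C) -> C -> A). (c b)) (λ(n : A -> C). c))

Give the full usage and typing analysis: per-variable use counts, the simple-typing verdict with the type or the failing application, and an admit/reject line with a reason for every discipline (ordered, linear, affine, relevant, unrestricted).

counts: c: 2, b: 1, e [bound]: 0, n [bound]: 0
left-to-right use order: c, b, c
typing: well-typed — term : A
ordered: ✗ — repeated use of c ×2; needs weakening: e, n unused
linear: ✗ — repeated use of c ×2; needs weakening: e, n unused
affine: ✗ — repeated use of c ×2
relevant: ✗ — needs weakening: e, n unused
unrestricted: ✓ — type-checks (A) and nothing is barred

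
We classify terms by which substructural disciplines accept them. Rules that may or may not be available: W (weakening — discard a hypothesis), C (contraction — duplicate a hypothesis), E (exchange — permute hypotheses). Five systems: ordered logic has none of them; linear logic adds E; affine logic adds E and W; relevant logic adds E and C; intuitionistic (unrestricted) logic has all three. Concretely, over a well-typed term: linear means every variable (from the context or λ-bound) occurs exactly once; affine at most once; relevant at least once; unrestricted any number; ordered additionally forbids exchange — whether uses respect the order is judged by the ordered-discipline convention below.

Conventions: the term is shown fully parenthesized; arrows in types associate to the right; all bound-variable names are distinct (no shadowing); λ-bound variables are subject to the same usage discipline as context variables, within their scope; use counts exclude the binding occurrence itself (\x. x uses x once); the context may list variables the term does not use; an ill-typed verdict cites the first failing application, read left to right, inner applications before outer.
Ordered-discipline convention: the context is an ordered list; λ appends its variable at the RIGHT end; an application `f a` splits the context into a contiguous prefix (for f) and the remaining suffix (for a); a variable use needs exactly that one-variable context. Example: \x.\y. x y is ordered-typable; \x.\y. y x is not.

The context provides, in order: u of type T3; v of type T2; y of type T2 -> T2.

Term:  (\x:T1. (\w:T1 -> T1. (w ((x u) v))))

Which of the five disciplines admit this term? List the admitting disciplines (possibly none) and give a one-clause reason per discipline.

admitted by: none
counts: u=1; v=1; y=0; x (bound)=1; w (bound)=1
left-to-right use order: w, x, u, v
typing: ill-typed: can't apply a value of type T1
ordered: ✗ — not simply typable
linear: ✗ — fails simple typing
affine: ✗ — a type mismatch blocks all five
relevant: ✗ — the type mismatch rejects it
unrestricted: ✗ — not simply typable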